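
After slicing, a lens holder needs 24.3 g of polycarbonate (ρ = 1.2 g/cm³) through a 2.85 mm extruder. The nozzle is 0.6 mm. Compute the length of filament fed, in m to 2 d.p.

Extruded volume: 24.3/1.2 = 20.25 cm³ (20250 mm³).
Cross-section of 2.85 mm filament: π·(2.85/2)² = 6.3794 mm².
L = V/A = 20250/6.3794 = 3174.28 mm → 3.17 m.

3.17 m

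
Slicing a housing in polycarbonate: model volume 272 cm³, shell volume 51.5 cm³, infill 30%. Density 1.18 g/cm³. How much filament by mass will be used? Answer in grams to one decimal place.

138.8 g

Volume inside the shell = 272 − 51.5, so 220.5 cm³.
Deposited infill = 0.30 × 220.5 = 66.15 cm³.
Deposited volume: 51.5 + 66.15 → 117.65 cm³.
Mass = 117.65 × 1.18 = 138.827 g.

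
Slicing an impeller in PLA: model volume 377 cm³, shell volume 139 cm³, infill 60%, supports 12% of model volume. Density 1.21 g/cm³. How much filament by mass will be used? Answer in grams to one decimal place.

395.7 g

Interior volume = 377 − 139, so 238 cm³.
Infill volume = 0.60 × 238 = 142.8 cm³.
Support = 0.12 × 377, so 45.24 cm³.
Total printed volume: 139 + 142.8 + 45.24 → 327.04 cm³.
Mass: 327.04 × 1.21 → 395.7184 g.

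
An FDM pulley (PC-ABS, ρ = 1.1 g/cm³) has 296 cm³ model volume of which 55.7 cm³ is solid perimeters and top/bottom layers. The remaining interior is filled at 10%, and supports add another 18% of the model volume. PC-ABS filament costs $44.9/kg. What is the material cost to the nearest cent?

Interior volume: 296 − 55.7 → 240.3 cm³.
Infill volume = 0.10 × 240.3, so 24.03 cm³.
Support: 0.18 × 296 → 53.28 cm³.
Deposited volume: 55.7 + 24.03 + 53.28 → 133.01 cm³.
Mass = 133.01 × 1.1, so 146.311 g.
Cost = 146.311 g / 1000 × $44.9/kg = $6.57.

$6.57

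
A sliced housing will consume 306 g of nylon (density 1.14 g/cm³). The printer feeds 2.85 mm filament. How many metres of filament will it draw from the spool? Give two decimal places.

42.08 m

Extruded volume: 306/1.14 = 268.4211 cm³ (268421.1 mm³).
Filament cross-section = π × (2.85/2)² = 6.3794 mm².
Length = 268421.1 / 6.3794 = 42076.23 mm = 42.08 m.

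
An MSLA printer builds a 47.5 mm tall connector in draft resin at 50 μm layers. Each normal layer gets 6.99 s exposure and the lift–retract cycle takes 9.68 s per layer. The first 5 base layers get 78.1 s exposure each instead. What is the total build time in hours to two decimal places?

4.50 hours

Number of layers: 47.5 / 0.05 → 950 (rounded up).
Bottom layers = 5 × (78.1 + 9.68), so 438.9 s.
Remaining layers = 945 × (6.99 + 9.68), so 15753.15 s.
Total = 438.9 + 15753.15 = 16192.05 s = 4.50 hours.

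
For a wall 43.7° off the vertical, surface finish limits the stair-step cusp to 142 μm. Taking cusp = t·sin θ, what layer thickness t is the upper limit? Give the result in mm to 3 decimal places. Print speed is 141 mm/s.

0.206 mm

t = h_c / sin θ = 0.142 / 0.6909 = 0.206 mm.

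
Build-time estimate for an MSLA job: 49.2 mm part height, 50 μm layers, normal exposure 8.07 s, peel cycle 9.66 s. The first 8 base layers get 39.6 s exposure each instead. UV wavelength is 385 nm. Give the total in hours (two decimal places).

Layers = ⌈49.2/0.05⌉ = 984.
Burn-in layers = 8 × (39.6 + 9.66) = 394.08 s.
Normal layers = 976 × (8.07 + 9.66), so 17304.48 s.
Total = 394.08 + 17304.48 = 17698.56 s = 4.92 hours.

4.92 hours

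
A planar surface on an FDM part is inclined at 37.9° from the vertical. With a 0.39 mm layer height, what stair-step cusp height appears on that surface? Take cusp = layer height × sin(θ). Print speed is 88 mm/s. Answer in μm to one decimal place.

239.6 μm

Cusp = layer height × sin(37.9°) = 0.39 × 0.6143 = 0.239577 mm = 239.6 μm.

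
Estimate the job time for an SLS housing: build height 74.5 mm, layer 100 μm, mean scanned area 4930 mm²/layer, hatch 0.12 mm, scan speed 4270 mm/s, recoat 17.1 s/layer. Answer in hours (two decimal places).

Layers = ⌈74.5/0.1⌉ = 745.
Hatch length per layer = 4930 / 0.12 = 41083.3 mm.
Laser time per layer = 41083.3 / 4270 = 9.6214 s.
Layer cycle: 9.6214 + 17.1 → 26.7214 s.
Build time = 745 × 26.7214 = 19907.443 s = 5.53 hours.

5.53 hours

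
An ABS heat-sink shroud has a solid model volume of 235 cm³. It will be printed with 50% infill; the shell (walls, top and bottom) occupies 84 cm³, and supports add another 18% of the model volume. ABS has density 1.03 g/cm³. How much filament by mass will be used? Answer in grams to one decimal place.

207.9 g

Interior volume = 235 − 84, so 151 cm³.
Infill deposited = 0.50 × 151 = 75.5 cm³.
Support: 0.18 × 235 → 42.3 cm³.
Total printed volume = 84 + 75.5 + 42.3 = 201.8 cm³.
Mass: 201.8 × 1.03 → 207.854 g.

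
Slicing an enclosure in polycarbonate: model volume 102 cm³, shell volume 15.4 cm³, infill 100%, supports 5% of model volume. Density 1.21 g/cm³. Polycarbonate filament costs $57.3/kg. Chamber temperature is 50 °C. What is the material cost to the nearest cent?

$7.43

Interior volume = 102 − 15.4, so 86.6 cm³.
Infill volume: 1.00 × 86.6 → 86.6 cm³.
Support = 0.05 × 102, so 5.1 cm³.
Total printed volume: 15.4 + 86.6 + 5.1 → 107.1 cm³.
Mass: 107.1 × 1.21 → 129.591 g.
Cost = 129.591 g / 1000 × $57.3/kg = $7.43.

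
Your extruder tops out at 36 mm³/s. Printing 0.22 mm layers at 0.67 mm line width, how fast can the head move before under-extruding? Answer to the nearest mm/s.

244 mm/s

A = 0.22 × 0.67, so 0.1474 mm².
Max speed = 36 / 0.1474 = 244.23 ≈ 244 mm/s.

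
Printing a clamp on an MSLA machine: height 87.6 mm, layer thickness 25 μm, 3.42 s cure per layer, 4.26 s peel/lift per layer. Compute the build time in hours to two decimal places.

7.48 hours

Number of layers: 87.6 / 0.025 → 3504 (rounded up).
Cycle time = 3.42 + 4.26 = 7.68 s.
Total = 3504 × 7.68 = 26910.72 s = 7.48 hours.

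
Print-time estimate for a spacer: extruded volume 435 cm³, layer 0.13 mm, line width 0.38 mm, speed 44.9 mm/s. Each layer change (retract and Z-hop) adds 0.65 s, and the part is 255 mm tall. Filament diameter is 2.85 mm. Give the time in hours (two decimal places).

54.83 hours

Extrusion cross-section = 0.13 × 0.38, so 0.0494 mm².
Total extruded path = 435000/0.0494 = 8805668 mm.
Print-move time = 8805668 / 44.9 = 196117.3 s.
Layers = ⌈255/0.13⌉ = 1962.
Non-print overhead: 1962 × 0.65 → 1275.3 s.
Altogether 196117.3 + 1275.3 = 197392.6 s, i.e. 54.83 hours.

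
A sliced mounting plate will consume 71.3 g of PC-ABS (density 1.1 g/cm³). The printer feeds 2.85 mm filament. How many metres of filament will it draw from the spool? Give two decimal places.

Extruded volume: 71.3/1.1 = 64.8182 cm³ (64818.2 mm³).
Cross-section of 2.85 mm filament: π·(2.85/2)² = 6.3794 mm².
Length = 64818.2 / 6.3794 = 10160.55 mm = 10.16 m.

10.16 m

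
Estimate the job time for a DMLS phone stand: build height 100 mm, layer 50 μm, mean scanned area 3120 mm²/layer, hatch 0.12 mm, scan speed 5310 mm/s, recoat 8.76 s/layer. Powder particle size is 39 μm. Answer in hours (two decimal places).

7.59 hours

Number of layers: 100 / 0.05 → 2000 (rounded up).
Scan path per layer = 3120 / 0.12 = 26000 mm.
Per-layer scan time = 26000 / 5310, so 4.8964 s.
Layer cycle = 4.8964 + 8.76 = 13.6564 s.
2000 layers × 13.6564 s/layer = 27312.8 s, i.e. 7.59 hours.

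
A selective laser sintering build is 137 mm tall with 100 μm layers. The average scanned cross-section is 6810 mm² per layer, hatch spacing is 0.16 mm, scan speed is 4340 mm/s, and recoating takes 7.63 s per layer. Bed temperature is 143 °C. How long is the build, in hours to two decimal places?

Number of layers: 137 / 0.1 → 1370 (rounded up).
Hatch length per layer: 6810 / 0.16 → 42562.5 mm.
Per-layer scan time: 42562.5 / 4340 → 9.807 s.
Time per layer = 9.807 + 7.63 = 17.437 s.
Build time = 1370 × 17.437 = 23888.69 s = 6.64 hours.

6.64 hours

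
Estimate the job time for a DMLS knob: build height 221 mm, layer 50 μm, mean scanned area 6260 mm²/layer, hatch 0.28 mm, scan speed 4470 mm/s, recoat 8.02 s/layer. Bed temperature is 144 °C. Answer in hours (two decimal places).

15.99 hours

Number of layers: 221 / 0.05 → 4420 (rounded up).
Scan path per layer: 6260 / 0.28 → 22357.1 mm.
Laser time per layer = 22357.1 / 4470, so 5.0016 s.
Layer cycle = 5.0016 + 8.02, so 13.0216 s.
Total: 4420 × 13.0216 s = 57555.472 s → 15.99 hours.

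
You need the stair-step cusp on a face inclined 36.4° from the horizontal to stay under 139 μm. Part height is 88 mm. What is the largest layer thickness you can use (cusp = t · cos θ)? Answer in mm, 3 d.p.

0.173 mm

cos(36.4°) = 0.8049; t_max = 0.139/0.8049 = 0.173 mm.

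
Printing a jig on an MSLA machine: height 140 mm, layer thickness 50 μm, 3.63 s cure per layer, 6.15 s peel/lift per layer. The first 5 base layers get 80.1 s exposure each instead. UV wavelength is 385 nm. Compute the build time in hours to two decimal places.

7.71 hours

Layers = ⌈140/0.05⌉ = 2800.
Bottom layers: 5 × (80.1 + 6.15) → 431.25 s.
Normal layers: 2795 × (3.63 + 6.15) → 27335.1 s.
Sum: 431.25 + 27335.1 = 27766.35 s → 7.71 hours.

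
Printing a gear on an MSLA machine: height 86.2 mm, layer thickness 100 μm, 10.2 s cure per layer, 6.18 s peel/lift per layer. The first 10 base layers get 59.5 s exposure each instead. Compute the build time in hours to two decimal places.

Layer count = ceil(86.2 / 0.1) = 862.
Burn-in layers = 10 × (59.5 + 6.18) = 656.8 s.
Regular layers: 852 × (10.2 + 6.18) → 13955.76 s.
Total = 656.8 + 13955.76 = 14612.56 s = 4.06 hours.

4.06 hours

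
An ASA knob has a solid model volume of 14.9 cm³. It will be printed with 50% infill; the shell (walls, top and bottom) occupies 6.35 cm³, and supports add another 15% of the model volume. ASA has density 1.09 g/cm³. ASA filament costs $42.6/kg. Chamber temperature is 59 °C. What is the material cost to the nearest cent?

Volume inside the shell = 14.9 − 6.35, so 8.55 cm³.
Infill deposited = 0.50 × 8.55, so 4.275 cm³.
Support = 0.15 × 14.9 = 2.235 cm³.
Total extruded: 6.35 + 4.275 + 2.235 → 12.86 cm³.
Mass: 12.86 × 1.09 → 14.0174 g.
At $42.6/kg: 14.0174/1000 × 42.6 = $0.60.

$0.60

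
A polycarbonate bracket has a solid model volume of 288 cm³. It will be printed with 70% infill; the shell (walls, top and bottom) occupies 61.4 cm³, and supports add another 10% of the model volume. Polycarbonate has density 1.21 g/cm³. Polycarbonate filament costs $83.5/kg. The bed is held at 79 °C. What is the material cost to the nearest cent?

Infill region = 288 − 61.4 = 226.6 cm³.
Infill deposited: 0.70 × 226.6 → 158.62 cm³.
Support = 0.10 × 288 = 28.8 cm³.
Total printed volume: 61.4 + 158.62 + 28.8 → 248.82 cm³.
Mass = 248.82 × 1.21, so 301.0722 g.
At $83.5/kg: 301.0722/1000 × 83.5 = $25.14.

$25.14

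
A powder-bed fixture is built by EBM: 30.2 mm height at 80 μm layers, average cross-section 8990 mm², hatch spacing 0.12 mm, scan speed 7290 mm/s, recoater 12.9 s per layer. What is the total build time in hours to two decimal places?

2.43 hours

Layers = ⌈30.2/0.08⌉ = 378.
Per-layer scan distance: 8990 / 0.12 → 74916.7 mm.
Per-layer scan time = 74916.7 / 7290 = 10.2766 s.
Per-layer time: 10.2766 + 12.9 → 23.1766 s.
378 layers × 23.1766 s/layer = 8760.7548 s, i.e. 2.43 hours.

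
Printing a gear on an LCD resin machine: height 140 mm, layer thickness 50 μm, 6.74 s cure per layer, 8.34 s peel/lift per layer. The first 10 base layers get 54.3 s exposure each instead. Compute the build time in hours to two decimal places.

11.86 hours

Layers = ⌈140/0.05⌉ = 2800.
Bottom layers: 10 × (54.3 + 8.34) → 626.4 s.
Regular layers = 2790 × (6.74 + 8.34) = 42073.2 s.
Total = 626.4 + 42073.2 = 42699.6 s = 11.86 hours.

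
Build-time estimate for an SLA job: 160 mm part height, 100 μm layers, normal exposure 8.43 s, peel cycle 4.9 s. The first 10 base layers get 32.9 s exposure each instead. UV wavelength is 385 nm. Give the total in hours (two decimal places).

Number of layers: 160 / 0.1 → 1600 (rounded up).
Base layers = 10 × (32.9 + 4.9) = 378 s.
Regular layers = 1590 × (8.43 + 4.9), so 21194.7 s.
Total = 378 + 21194.7 = 21572.7 s = 5.99 hours.

5.99 hours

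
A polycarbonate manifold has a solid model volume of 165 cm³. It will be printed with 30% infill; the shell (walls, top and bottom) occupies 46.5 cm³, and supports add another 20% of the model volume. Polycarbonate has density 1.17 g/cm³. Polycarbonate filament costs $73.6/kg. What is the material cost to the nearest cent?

Volume inside the shell = 165 − 46.5, so 118.5 cm³.
Infill deposited: 0.30 × 118.5 → 35.55 cm³.
Support = 0.20 × 165, so 33 cm³.
Total printed volume: 46.5 + 35.55 + 33 → 115.05 cm³.
Mass = 115.05 × 1.17, so 134.6085 g.
Cost = 134.6085 g / 1000 × $73.6/kg = $9.91.

$9.91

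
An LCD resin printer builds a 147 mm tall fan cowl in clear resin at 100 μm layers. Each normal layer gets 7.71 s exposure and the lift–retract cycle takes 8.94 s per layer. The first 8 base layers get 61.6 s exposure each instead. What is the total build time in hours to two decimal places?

Number of layers: 147 / 0.1 → 1470 (rounded up).
Burn-in layers = 8 × (61.6 + 8.94) = 564.32 s.
Remaining layers = 1462 × (7.71 + 8.94), so 24342.3 s.
Total = 564.32 + 24342.3 = 24906.62 s = 6.92 hours.

6.92 hours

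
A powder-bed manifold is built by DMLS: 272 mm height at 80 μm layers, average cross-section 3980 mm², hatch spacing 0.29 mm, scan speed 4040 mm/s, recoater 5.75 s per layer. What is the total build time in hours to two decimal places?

Layer count = ceil(272 / 0.08) = 3400.
Per-layer scan distance = 3980 / 0.29, so 13724.1 mm.
Per-layer scan time = 13724.1 / 4040 = 3.3971 s.
Per-layer time = 3.3971 + 5.75, so 9.1471 s.
3400 layers × 9.1471 s/layer = 31100.14 s, i.e. 8.64 hours.

8.64 hours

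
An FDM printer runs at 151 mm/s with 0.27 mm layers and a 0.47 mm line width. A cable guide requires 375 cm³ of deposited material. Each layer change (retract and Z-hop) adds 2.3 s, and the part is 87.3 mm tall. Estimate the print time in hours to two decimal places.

Extrusion cross-section = 0.27 × 0.47 = 0.1269 mm².
Path length: 375000 mm³ / 0.1269 mm² → 2955082.7 mm.
Time extruding = 2955082.7 / 151, so 19570.1 s.
Layer count = ceil(87.3 / 0.27) = 324.
Z-hop total = 324 × 2.3 = 745.2 s.
Total = 19570.1 + 745.2 = 20315.3 s = 5.64 hours.

5.64 hours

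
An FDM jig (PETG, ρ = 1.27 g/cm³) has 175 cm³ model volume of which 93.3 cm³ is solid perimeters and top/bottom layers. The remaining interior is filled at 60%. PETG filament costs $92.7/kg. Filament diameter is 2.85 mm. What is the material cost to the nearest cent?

Interior volume = 175 − 93.3, so 81.7 cm³.
Infill volume = 0.60 × 81.7 = 49.02 cm³.
Total extruded = 93.3 + 49.02 = 142.32 cm³.
Mass: 142.32 × 1.27 → 180.7464 g.
At $92.7/kg: 180.7464/1000 × 92.7 = $16.76.

$16.76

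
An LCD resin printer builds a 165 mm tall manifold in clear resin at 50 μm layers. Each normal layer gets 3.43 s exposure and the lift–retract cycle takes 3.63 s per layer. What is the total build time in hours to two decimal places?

Number of layers: 165 / 0.05 → 3300 (rounded up).
Per-layer time = 3.43 + 3.63, so 7.06 s.
Total = 3300 × 7.06 = 23298 s = 6.47 hours.

6.47 hours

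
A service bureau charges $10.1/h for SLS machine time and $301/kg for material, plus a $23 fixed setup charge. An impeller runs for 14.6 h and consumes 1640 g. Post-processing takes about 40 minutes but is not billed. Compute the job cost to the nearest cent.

Time charge = 10.1 × 14.6 = $147.46.
Material charge = 301 × 1640/1000 = $493.64.
Adding setup: 147.46 + 493.64 + 23 → $664.10.

$664.10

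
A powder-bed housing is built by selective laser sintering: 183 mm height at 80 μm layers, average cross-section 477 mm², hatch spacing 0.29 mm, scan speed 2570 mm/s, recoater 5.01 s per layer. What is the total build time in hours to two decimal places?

Layer count = ceil(183 / 0.08) = 2288.
Per-layer scan distance = 477 / 0.29 = 1644.8 mm.
Scan time per layer = 1644.8 / 2570 = 0.64 s.
Per-layer time: 0.64 + 5.01 → 5.65 s.
2288 layers × 5.65 s/layer = 12927.2 s, i.e. 3.59 hours.

3.59 hours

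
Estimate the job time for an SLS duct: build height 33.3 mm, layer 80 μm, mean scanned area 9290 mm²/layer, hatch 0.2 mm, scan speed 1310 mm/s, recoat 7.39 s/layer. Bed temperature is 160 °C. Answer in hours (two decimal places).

Layer count = ceil(33.3 / 0.08) = 417.
Hatch length per layer: 9290 / 0.2 → 46450 mm.
Scan time per layer = 46450 / 1310 = 35.458 s.
Layer cycle: 35.458 + 7.39 → 42.848 s.
Total: 417 × 42.848 s = 17867.616 s → 4.96 hours.

4.96 hours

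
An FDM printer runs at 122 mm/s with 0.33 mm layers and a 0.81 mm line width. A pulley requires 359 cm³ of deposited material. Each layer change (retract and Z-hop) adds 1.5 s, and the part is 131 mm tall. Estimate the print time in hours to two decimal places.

3.22 hours

Extrusion cross-section = 0.33 × 0.81 = 0.2673 mm².
Toolpath length = 359 cm³ / 0.2673 mm² = 359000 / 0.2673 = 1343060.2 mm.
Time extruding: 1343060.2 / 122 → 11008.7 s.
Layer count = ceil(131 / 0.33) = 397.
Z-hop total = 397 × 1.5, so 595.5 s.
Altogether 11008.7 + 595.5 = 11604.2 s, i.e. 3.22 hours.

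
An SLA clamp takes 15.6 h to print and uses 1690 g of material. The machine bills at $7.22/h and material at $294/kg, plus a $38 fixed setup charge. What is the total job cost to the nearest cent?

$647.49

Machine cost = 7.22 × 15.6, so $112.632.
Material cost = 294 × 1690/1000 = $496.86.
Adding setup: 112.632 + 496.86 + 38 → 647.492 ≈ $647.49.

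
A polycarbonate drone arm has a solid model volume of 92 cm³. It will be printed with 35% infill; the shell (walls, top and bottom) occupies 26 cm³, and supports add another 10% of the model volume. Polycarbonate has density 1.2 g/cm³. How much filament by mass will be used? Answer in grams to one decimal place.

70.0 g

Infill region = 92 − 26 = 66 cm³.
Deposited infill = 0.35 × 66 = 23.1 cm³.
Support = 0.10 × 92, so 9.2 cm³.
Total printed volume = 26 + 23.1 + 9.2, so 58.3 cm³.
Mass = 58.3 × 1.2 = 69.96 g.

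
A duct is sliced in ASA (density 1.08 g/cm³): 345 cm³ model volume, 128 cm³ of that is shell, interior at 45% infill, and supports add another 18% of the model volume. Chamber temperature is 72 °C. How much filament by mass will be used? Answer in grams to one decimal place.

Interior volume = 345 − 128 = 217 cm³.
Deposited infill = 0.45 × 217 = 97.65 cm³.
Support = 0.18 × 345, so 62.1 cm³.
Total extruded: 128 + 97.65 + 62.1 → 287.75 cm³.
Mass = 287.75 × 1.08 = 310.77 g.

310.8 g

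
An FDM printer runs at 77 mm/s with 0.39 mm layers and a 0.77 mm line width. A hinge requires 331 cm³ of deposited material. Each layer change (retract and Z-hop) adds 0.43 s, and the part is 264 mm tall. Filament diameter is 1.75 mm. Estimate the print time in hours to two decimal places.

Bead cross-section = 0.39 × 0.77 = 0.3003 mm².
Total extruded path = 331000/0.3003 = 1102231.1 mm.
Print-move time = 1102231.1 / 77, so 14314.7 s.
Layer count = ceil(264 / 0.39) = 677.
Z-hop total: 677 × 0.43 → 291.11 s.
Total = 14314.7 + 291.11 = 14605.81 s = 4.06 hours.

4.06 hours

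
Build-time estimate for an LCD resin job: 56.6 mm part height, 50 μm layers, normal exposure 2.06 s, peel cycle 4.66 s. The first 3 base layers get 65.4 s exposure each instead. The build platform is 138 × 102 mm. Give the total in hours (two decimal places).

Layers = ⌈56.6/0.05⌉ = 1132.
Bottom layers = 3 × (65.4 + 4.66) = 210.18 s.
Remaining layers = 1129 × (2.06 + 4.66) = 7586.88 s.
Total = 210.18 + 7586.88 = 7797.06 s = 2.17 hours.

2.17 hours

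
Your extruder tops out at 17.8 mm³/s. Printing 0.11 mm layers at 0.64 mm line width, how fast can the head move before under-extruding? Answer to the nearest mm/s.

Extrusion cross-section = 0.11 × 0.64 = 0.0704 mm².
v_max = Q/A = 17.8/0.0704 = 252.84 mm/s → 253 mm/s.

253 mm/s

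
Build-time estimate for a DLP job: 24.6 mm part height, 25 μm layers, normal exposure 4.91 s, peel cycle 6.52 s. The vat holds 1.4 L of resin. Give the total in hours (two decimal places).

Number of layers: 24.6 / 0.025 → 984 (rounded up).
Per-layer time = 4.91 + 6.52 = 11.43 s.
Build time: 984 × 11.43 s = 11247.12 s, i.e. 3.12 hours.

3.12 hours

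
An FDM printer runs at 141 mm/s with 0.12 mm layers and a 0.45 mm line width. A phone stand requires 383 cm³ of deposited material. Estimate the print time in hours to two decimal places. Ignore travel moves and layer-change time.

Extrusion cross-section = 0.12 × 0.45 = 0.054 mm².
Toolpath length = 383 cm³ / 0.054 mm² = 383000 / 0.054 = 7092592.6 mm.
Time extruding = 7092592.6 / 141 = 50302.1 s.
That's 50302.1 s → 13.97 hours.

13.97 hours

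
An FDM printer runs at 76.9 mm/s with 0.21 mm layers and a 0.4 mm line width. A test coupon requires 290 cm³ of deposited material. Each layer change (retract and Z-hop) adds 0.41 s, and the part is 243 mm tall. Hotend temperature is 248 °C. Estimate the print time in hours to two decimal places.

12.60 hours

Bead cross-section = 0.21 × 0.4 = 0.084 mm².
Path length: 290000 mm³ / 0.084 mm² → 3452381 mm.
Time extruding = 3452381 / 76.9 = 44894.4 s.
Layers = ⌈243/0.21⌉ = 1158.
Z-hop total = 1158 × 0.41 = 474.78 s.
Total = 44894.4 + 474.78 = 45369.18 s = 12.60 hours.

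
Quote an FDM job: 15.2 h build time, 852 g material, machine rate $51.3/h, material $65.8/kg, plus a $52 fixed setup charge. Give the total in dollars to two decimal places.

$887.82

Time charge = 51.3 × 15.2 = $779.76.
Feedstock cost = 65.8 × 852/1000 = $56.0616.
Adding setup: 779.76 + 56.0616 + 52 → 887.8216 ≈ $887.82.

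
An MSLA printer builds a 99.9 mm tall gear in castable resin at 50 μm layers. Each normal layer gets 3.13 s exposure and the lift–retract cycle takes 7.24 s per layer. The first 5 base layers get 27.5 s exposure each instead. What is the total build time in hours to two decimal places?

5.79 hours

Layer count = ceil(99.9 / 0.05) = 1998.
Bottom layers = 5 × (27.5 + 7.24), so 173.7 s.
Normal layers = 1993 × (3.13 + 7.24) = 20667.41 s.
Total = 173.7 + 20667.41 = 20841.11 s = 5.79 hours.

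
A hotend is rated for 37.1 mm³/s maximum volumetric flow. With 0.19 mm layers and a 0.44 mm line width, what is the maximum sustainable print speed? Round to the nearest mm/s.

444 mm/s

Extrusion cross-section: 0.19 × 0.44 → 0.0836 mm².
Max speed = 37.1 / 0.0836 = 443.78 ≈ 444 mm/s.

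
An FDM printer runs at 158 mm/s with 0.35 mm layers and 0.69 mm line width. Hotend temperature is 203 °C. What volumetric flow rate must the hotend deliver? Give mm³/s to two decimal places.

38.16

Bead cross-section = 0.35 × 0.69, so 0.2415 mm².
Q = v·A = 158 × 0.2415 = 38.16 mm³/s.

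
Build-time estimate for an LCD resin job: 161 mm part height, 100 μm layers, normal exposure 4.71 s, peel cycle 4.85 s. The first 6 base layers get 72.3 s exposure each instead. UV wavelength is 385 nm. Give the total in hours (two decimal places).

Number of layers: 161 / 0.1 → 1610 (rounded up).
Base layers: 6 × (72.3 + 4.85) → 462.9 s.
Regular layers = 1604 × (4.71 + 4.85), so 15334.24 s.
Total = 462.9 + 15334.24 = 15797.14 s = 4.39 hours.

4.39 hours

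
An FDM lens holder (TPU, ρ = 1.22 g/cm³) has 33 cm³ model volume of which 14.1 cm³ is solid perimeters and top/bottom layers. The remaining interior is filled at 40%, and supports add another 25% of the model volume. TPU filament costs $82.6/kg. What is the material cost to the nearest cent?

$3.01

Infill region: 33 − 14.1 → 18.9 cm³.
Infill deposited = 0.40 × 18.9, so 7.56 cm³.
Support: 0.25 × 33 → 8.25 cm³.
Total printed volume = 14.1 + 7.56 + 8.25 = 29.91 cm³.
Mass = 29.91 × 1.22, so 36.4902 g.
Cost = 36.4902 g / 1000 × $82.6/kg = $3.01.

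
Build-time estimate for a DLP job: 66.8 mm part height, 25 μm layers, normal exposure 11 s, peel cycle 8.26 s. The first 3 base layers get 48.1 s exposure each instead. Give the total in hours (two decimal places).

14.33 hours

Layer count = ceil(66.8 / 0.025) = 2672.
Base layers = 3 × (48.1 + 8.26) = 169.08 s.
Remaining layers = 2669 × (11 + 8.26) = 51404.94 s.
Sum: 169.08 + 51404.94 = 51574.02 s → 14.33 hours.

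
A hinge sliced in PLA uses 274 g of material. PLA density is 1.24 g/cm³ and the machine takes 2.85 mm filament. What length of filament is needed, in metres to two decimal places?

Volume = 274 g / 1.24 g·cm⁻³ = 220.9677 cm³ = 220967.7 mm³.
A = π r² = π × 1.425² = 6.3794 mm².
Length = 220967.7 / 6.3794 = 34637.69 mm = 34.64 m.

34.64 m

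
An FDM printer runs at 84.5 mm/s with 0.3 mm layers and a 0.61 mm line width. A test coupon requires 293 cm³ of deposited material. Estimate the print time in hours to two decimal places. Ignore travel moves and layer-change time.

5.26 hours

Line area: 0.3 × 0.61 → 0.183 mm².
Toolpath length = 293 cm³ / 0.183 mm² = 293000 / 0.183 = 1601092.9 mm.
Time extruding = 1601092.9 / 84.5 = 18947.8 s.
Converting: 18947.8 s = 5.26 hours.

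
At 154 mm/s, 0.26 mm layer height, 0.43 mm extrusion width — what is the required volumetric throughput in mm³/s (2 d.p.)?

Bead cross-section = 0.26 × 0.43 = 0.1118 mm².
Q = v·A = 154 × 0.1118 = 17.22 mm³/s.

17.22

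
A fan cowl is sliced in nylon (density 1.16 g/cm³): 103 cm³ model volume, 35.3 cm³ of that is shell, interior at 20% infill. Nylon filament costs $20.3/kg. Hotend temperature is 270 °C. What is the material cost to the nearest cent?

Volume inside the shell = 103 − 35.3, so 67.7 cm³.
Infill volume = 0.20 × 67.7, so 13.54 cm³.
Total printed volume = 35.3 + 13.54, so 48.84 cm³.
Mass = 48.84 × 1.16, so 56.6544 g.
Cost = 56.6544 g / 1000 × $20.3/kg = $1.15.

$1.15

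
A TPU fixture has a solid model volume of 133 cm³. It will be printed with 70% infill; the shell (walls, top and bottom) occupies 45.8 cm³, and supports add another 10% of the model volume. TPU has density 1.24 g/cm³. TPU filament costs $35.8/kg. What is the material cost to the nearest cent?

$5.33

Infill region = 133 − 45.8 = 87.2 cm³.
Infill deposited = 0.70 × 87.2, so 61.04 cm³.
Support: 0.10 × 133 → 13.3 cm³.
Deposited volume = 45.8 + 61.04 + 13.3, so 120.14 cm³.
Mass: 120.14 × 1.24 → 148.9736 g.
Cost = 148.9736 g / 1000 × $35.8/kg = $5.33.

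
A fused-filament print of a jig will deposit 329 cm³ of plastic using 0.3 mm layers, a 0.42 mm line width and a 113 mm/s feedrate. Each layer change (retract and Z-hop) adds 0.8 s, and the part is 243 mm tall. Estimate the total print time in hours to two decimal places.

6.60 hours

Extrusion cross-section = 0.3 × 0.42 = 0.126 mm².
Path length: 329000 mm³ / 0.126 mm² → 2611111.1 mm.
Extrusion time: 2611111.1 / 113 → 23107.2 s.
Number of layers: 243 / 0.3 → 810 (rounded up).
Layer-change overhead: 810 × 0.8 → 648 s.
Altogether 23107.2 + 648 = 23755.2 s, i.e. 6.60 hours.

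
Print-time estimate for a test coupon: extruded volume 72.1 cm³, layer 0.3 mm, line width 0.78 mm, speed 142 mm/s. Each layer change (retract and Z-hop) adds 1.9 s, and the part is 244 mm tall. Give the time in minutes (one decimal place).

61.9 minutes

Extrusion cross-section = 0.3 × 0.78, so 0.234 mm².
Path length: 72100 mm³ / 0.234 mm² → 308119.7 mm.
Time extruding = 308119.7 / 142 = 2169.9 s.
Layer count = ceil(244 / 0.3) = 814.
Z-hop total = 814 × 1.9 = 1546.6 s.
Altogether 2169.9 + 1546.6 = 3716.5 s, i.e. 61.9 minutes.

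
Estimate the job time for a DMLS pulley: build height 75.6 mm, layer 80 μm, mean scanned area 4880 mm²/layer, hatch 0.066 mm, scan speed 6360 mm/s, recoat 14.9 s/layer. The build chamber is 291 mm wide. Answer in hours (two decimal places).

6.96 hours

Number of layers: 75.6 / 0.08 → 945 (rounded up).
Hatch length per layer = 4880 / 0.066 = 73939.4 mm.
Per-layer scan time: 73939.4 / 6360 → 11.6257 s.
Per-layer time = 11.6257 + 14.9 = 26.5257 s.
945 layers × 26.5257 s/layer = 25066.7865 s, i.e. 6.96 hours.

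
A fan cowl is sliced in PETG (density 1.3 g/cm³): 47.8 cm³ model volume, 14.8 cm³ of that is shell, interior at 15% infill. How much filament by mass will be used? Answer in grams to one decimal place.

25.7 g

Volume inside the shell: 47.8 − 14.8 → 33 cm³.
Infill deposited = 0.15 × 33, so 4.95 cm³.
Total extruded = 14.8 + 4.95 = 19.75 cm³.
Mass = 19.75 × 1.3, so 25.675 g.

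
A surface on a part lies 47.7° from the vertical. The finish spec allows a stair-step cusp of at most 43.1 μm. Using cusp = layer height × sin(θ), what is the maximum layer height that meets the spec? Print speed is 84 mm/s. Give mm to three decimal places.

0.058 mm

Layer height = cusp / sin(47.7°) = 0.0431 / 0.7396 = 0.058 mm.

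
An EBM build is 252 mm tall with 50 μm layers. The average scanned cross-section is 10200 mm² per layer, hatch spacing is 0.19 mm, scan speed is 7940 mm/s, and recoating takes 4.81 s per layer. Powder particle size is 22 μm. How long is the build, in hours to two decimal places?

16.20 hours

Layers = ⌈252/0.05⌉ = 5040.
Scan path per layer = 10200 / 0.19 = 53684.2 mm.
Beam time per layer = 53684.2 / 7940 = 6.7612 s.
Time per layer: 6.7612 + 4.81 → 11.5712 s.
Total: 5040 × 11.5712 s = 58318.848 s → 16.20 hours.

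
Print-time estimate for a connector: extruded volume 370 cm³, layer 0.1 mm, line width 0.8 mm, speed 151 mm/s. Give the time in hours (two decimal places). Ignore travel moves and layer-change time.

Bead cross-section: 0.1 × 0.8 → 0.08 mm².
Toolpath length = 370 cm³ / 0.08 mm² = 370000 / 0.08 = 4625000 mm.
Print-move time = 4625000 / 151 = 30629.1 s.
In the requested units: 30629.1 s = 8.51 hours.

8.51 hours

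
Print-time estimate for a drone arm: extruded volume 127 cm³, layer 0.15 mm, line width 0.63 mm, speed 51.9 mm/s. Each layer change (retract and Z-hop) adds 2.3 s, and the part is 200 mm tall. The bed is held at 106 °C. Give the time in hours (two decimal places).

Extrusion cross-section: 0.15 × 0.63 → 0.0945 mm².
Toolpath length = 127 cm³ / 0.0945 mm² = 127000 / 0.0945 = 1343915.3 mm.
Print-move time = 1343915.3 / 51.9 = 25894.3 s.
Layers = ⌈200/0.15⌉ = 1334.
Layer-change overhead = 1334 × 2.3, so 3068.2 s.
Altogether 25894.3 + 3068.2 = 28962.5 s, i.e. 8.05 hours.

8.05 hours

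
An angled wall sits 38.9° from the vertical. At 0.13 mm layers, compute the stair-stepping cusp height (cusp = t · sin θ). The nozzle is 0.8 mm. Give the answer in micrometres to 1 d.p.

81.6 μm

sin(38.9°) = 0.6280, so cusp = 0.13 × 0.6280 = 0.08164 mm → 81.6 μm.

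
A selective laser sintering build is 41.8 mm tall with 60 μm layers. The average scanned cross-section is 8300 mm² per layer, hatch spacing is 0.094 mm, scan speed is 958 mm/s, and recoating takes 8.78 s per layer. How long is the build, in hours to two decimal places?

19.54 hours

Layer count = ceil(41.8 / 0.06) = 697.
Scan path per layer = 8300 / 0.094, so 88297.9 mm.
Scan time per layer: 88297.9 / 958 → 92.169 s.
Time per layer = 92.169 + 8.78, so 100.949 s.
697 layers × 100.949 s/layer = 70361.453 s, i.e. 19.54 hours.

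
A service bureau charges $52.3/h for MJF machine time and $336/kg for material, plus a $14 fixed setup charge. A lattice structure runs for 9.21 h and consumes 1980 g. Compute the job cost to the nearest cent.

Machine cost: 52.3 × 9.21 → $481.683.
Feedstock cost = 336 × 1980/1000, so $665.28.
Total = 481.683 + 665.28 + 14 = 1160.963 ≈ $1160.96.

$1160.96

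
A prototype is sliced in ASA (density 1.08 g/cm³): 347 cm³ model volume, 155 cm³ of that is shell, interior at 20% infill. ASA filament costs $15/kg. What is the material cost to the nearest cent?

$3.13

Infill region: 347 − 155 → 192 cm³.
Infill volume = 0.20 × 192 = 38.4 cm³.
Total extruded: 155 + 38.4 → 193.4 cm³.
Mass: 193.4 × 1.08 → 208.872 g.
At $15/kg: 208.872/1000 × 15 = $3.13.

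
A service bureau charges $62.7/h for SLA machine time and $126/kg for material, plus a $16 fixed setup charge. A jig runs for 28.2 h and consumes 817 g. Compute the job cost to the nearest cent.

$1887.08

Time charge = 62.7 × 28.2 = $1768.14.
Material charge = 126 × 817/1000 = $102.942.
Total = 1768.14 + 102.942 + 16 = 1887.082 ≈ $1887.08.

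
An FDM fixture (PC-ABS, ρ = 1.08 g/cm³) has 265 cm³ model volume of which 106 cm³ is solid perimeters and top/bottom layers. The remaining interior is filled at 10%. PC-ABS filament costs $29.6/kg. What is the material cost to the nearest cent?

$3.90

Infill region: 265 − 106 → 159 cm³.
Infill deposited = 0.10 × 159, so 15.9 cm³.
Total extruded = 106 + 15.9 = 121.9 cm³.
Mass = 121.9 × 1.08, so 131.652 g.
At $29.6/kg: 131.652/1000 × 29.6 = $3.90.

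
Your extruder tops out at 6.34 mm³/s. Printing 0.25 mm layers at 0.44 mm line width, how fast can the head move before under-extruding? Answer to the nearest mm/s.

Extrusion cross-section = 0.25 × 0.44, so 0.11 mm².
v_max = Q/A = 6.34/0.11 = 57.64 mm/s → 58 mm/s.

58 mm/s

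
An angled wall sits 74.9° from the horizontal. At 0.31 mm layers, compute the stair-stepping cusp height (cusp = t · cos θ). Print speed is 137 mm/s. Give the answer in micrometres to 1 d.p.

80.8 μm

h_c = t·cos θ = 0.31 × 0.2605 = 0.080755 mm (80.8 μm).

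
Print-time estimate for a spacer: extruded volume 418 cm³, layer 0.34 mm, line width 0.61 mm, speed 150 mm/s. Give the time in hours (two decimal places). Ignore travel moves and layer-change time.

3.73 hours

Line area = 0.34 × 0.61 = 0.2074 mm².
Toolpath length = 418 cm³ / 0.2074 mm² = 418000 / 0.2074 = 2015429.1 mm.
Print-move time: 2015429.1 / 150 → 13436.2 s.
That's 13436.2 s → 3.73 hours.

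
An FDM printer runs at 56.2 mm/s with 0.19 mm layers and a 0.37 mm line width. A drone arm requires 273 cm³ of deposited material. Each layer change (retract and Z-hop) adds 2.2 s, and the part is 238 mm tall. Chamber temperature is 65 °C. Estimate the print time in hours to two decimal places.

Line area: 0.19 × 0.37 → 0.0703 mm².
Total extruded path = 273000/0.0703 = 3883357 mm.
Print-move time = 3883357 / 56.2 = 69098.9 s.
Layer count = ceil(238 / 0.19) = 1253.
Layer-change overhead: 1253 × 2.2 → 2756.6 s.
Total = 69098.9 + 2756.6 = 71855.5 s = 19.96 hours.

19.96 hours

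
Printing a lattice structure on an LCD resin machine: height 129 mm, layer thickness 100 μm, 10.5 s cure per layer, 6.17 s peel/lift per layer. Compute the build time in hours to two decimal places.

Number of layers: 129 / 0.1 → 1290 (rounded up).
Per-layer time = 10.5 + 6.17 = 16.67 s.
Build time: 1290 × 16.67 s = 21504.3 s, i.e. 5.97 hours.

5.97 hours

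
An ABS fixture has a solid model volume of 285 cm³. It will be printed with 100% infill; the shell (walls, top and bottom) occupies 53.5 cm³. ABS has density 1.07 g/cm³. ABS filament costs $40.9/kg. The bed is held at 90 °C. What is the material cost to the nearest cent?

$12.47

Interior volume: 285 − 53.5 → 231.5 cm³.
Infill deposited = 1.00 × 231.5, so 231.5 cm³.
Total printed volume = 53.5 + 231.5 = 285 cm³.
Mass: 285 × 1.07 → 304.95 g.
At $40.9/kg: 304.95/1000 × 40.9 = $12.47.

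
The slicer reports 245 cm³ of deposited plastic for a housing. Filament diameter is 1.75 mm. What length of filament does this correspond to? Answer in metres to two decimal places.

A = π r² = π × 0.875² = 2.4053 mm².
Length = 245 cm³ / 2.4053 mm² = 245000 / 2.4053 = 101858.4 mm = 101.86 m.

101.86 m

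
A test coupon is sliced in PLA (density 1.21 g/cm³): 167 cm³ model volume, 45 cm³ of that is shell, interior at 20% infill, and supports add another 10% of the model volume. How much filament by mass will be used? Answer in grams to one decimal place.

104.2 g

Volume inside the shell = 167 − 45, so 122 cm³.
Deposited infill: 0.20 × 122 → 24.4 cm³.
Support = 0.10 × 167, so 16.7 cm³.
Total extruded: 45 + 24.4 + 16.7 → 86.1 cm³.
Mass: 86.1 × 1.21 → 104.181 g.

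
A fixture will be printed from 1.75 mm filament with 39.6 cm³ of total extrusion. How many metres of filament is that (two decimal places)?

16.46 m

A = π r² = π × 0.875² = 2.4053 mm².
L = 39600 mm³ / 2.4053 mm² = 16463.64 mm, i.e. 16.46 m.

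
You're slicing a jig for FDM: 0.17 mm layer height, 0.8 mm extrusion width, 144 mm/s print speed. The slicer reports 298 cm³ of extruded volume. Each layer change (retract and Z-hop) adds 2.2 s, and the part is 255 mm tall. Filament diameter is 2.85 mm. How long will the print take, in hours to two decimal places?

Extrusion cross-section = 0.17 × 0.8, so 0.136 mm².
Total extruded path = 298000/0.136 = 2191176.5 mm.
Extrusion time = 2191176.5 / 144 = 15216.5 s.
Layers = ⌈255/0.17⌉ = 1500.
Z-hop total: 1500 × 2.2 → 3300 s.
Total = 15216.5 + 3300 = 18516.5 s = 5.14 hours.

5.14 hours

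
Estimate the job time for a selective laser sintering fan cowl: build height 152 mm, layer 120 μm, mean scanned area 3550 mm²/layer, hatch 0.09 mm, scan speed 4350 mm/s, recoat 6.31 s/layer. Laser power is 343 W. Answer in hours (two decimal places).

5.41 hours

Layers = ⌈152/0.12⌉ = 1267.
Per-layer scan distance: 3550 / 0.09 → 39444.4 mm.
Laser time per layer = 39444.4 / 4350, so 9.0677 s.
Per-layer time: 9.0677 + 6.31 → 15.3777 s.
Total: 1267 × 15.3777 s = 19483.5459 s → 5.41 hours.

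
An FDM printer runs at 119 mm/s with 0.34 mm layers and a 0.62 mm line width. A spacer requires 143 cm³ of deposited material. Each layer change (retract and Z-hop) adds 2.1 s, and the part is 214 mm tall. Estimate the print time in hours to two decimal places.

1.95 hours

Line area = 0.34 × 0.62 = 0.2108 mm².
Toolpath length = 143 cm³ / 0.2108 mm² = 143000 / 0.2108 = 678368.1 mm.
Print-move time: 678368.1 / 119 → 5700.6 s.
Number of layers: 214 / 0.34 → 630 (rounded up).
Non-print overhead: 630 × 2.1 → 1323 s.
Altogether 5700.6 + 1323 = 7023.6 s, i.e. 1.95 hours.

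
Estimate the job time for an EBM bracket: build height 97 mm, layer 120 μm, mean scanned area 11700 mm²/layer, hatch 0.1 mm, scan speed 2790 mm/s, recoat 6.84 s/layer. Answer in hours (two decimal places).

Number of layers: 97 / 0.12 → 809 (rounded up).
Hatch length per layer = 11700 / 0.1 = 117000 mm.
Per-layer scan time = 117000 / 2790, so 41.9355 s.
Time per layer = 41.9355 + 6.84, so 48.7755 s.
Build time = 809 × 48.7755 = 39459.3795 s = 10.96 hours.

10.96 hours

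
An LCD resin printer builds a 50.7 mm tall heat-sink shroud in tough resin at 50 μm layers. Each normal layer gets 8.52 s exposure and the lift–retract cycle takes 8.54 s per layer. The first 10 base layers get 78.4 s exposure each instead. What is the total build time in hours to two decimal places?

Layers = ⌈50.7/0.05⌉ = 1014.
Burn-in layers = 10 × (78.4 + 8.54), so 869.4 s.
Remaining layers = 1004 × (8.52 + 8.54) = 17128.24 s.
Sum: 869.4 + 17128.24 = 17997.64 s → 5.00 hours.

5.00 hours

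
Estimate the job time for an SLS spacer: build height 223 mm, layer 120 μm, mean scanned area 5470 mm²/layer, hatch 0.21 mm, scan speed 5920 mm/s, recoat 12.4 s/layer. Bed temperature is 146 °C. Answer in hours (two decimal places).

8.68 hours

Number of layers: 223 / 0.12 → 1859 (rounded up).
Per-layer scan distance = 5470 / 0.21 = 26047.6 mm.
Scan time per layer = 26047.6 / 5920 = 4.3999 s.
Layer cycle: 4.3999 + 12.4 → 16.7999 s.
1859 layers × 16.7999 s/layer = 31231.0141 s, i.e. 8.68 hours.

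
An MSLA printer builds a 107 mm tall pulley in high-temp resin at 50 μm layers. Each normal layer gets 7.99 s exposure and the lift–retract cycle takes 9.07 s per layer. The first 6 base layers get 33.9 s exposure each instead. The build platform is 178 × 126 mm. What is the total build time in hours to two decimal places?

Layers = ⌈107/0.05⌉ = 2140.
Bottom layers: 6 × (33.9 + 9.07) → 257.82 s.
Regular layers = 2134 × (7.99 + 9.07) = 36406.04 s.
Sum: 257.82 + 36406.04 = 36663.86 s → 10.18 hours.

10.18 hours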